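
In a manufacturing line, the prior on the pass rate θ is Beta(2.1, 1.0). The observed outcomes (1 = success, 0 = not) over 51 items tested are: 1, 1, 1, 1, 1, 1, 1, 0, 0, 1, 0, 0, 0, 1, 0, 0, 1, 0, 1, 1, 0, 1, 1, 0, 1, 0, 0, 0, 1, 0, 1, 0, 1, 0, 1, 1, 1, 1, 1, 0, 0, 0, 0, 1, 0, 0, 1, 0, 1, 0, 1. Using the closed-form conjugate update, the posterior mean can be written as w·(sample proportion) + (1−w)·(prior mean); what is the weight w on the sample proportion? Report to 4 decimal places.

0.9427

The Beta prior is conjugate to a Binomial/Bernoulli likelihood; the update adds successes to α and failures to β.
Posterior mean = (α₀+k)/(α₀+β₀+n) = [n/(α₀+β₀+n)]·(k/n) + [(α₀+β₀)/(α₀+β₀+n)]·α₀/(α₀+β₀), so only n and the prior enter the weight.
The weight on the data is w = n/(α₀+β₀+n) = 51/(2.1+1.0+51) = 51/54.1 = 0.9427.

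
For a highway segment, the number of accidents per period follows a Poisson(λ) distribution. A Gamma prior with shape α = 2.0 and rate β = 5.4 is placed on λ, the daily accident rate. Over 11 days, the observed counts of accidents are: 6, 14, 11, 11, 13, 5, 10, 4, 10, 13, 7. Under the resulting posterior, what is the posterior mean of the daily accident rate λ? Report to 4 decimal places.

6.4634

With a Gamma(shape α, rate β) prior, the Poisson likelihood is conjugate: the posterior is Gamma(α + ΣXᵢ, β + n).
Sum of counts S = 104 over n = 11 days.
Posterior: Gamma(α+S, β+n) = Gamma(2.0+104, 5.4+11) = Gamma(106.0, 16.4).
Posterior mean = α/β = 106.0/16.4 = 6.4634.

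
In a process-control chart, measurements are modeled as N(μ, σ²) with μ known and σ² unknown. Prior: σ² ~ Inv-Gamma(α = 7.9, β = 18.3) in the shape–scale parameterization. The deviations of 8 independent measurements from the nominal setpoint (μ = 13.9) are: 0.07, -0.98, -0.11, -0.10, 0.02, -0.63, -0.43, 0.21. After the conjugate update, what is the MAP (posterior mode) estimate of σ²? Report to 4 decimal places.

1.4812

With known mean μ and an Inverse-Gamma(α, β) prior on σ², the Normal likelihood is conjugate: posterior is Inv-Gamma(α + n/2, β + Σ(xᵢ−μ)²/2).
Σ(xᵢ−μ)² = (0.07)² + (-0.98)² + (-0.11)² + (-0.10)² + (0.02)² + (-0.63)² + (-0.43)² + (0.21)² = 1.6137.
Posterior: Inv-Gamma(7.9 + 8/2, 18.3 + 1.6137/2) = Inv-Gamma(11.90, 19.10685).
Mode = β/(α+1) = 19.10685/12.90 = 1.4812.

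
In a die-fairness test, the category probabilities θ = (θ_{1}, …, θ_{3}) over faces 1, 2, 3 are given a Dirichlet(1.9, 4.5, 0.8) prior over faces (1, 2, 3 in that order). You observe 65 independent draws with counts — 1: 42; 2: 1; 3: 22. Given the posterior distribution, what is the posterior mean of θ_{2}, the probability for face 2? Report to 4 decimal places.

The Dirichlet prior is conjugate to the Multinomial likelihood: each posterior αⱼ = prior αⱼ + observed count nⱼ.
Posterior concentration: (43.9, 5.5, 22.8), total = 72.2.
E[θ_{2}|data] = α_{2}/Σα = 5.5/72.2 = 0.0762.

0.0762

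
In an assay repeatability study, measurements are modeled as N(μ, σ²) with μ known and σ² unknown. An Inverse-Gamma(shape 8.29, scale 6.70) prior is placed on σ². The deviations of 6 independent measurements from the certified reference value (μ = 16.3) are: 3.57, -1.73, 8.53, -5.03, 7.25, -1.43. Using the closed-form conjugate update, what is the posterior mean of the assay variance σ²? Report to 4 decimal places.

With known mean μ and an Inverse-Gamma(α, β) prior on σ², the Normal likelihood is conjugate: posterior is Inv-Gamma(α + n/2, β + Σ(xᵢ−μ)²/2).
Σ(xᵢ−μ)² = (3.57)² + (-1.73)² + (8.53)² + (-5.03)² + (7.25)² + (-1.43)² = 168.4070.
Posterior: Inv-Gamma(8.29 + 6/2, 6.70 + 168.4070/2) = Inv-Gamma(11.29, 90.90350).
E[σ²|data] = β/(α−1) = 90.90350/10.29 = 8.8342.

8.8342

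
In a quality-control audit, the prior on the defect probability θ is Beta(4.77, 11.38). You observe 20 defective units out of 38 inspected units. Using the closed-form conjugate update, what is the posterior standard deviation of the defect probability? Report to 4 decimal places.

0.0671

The Beta prior is conjugate to a Binomial/Bernoulli likelihood; the update adds successes to α and failures to β.
Posterior: Beta(α+k, β+n−k) = Beta(4.77+20, 11.38+18) = Beta(24.77, 29.38).
Var = αβ/((α+β)²(α+β+1)) = 24.77·29.38/(54.15²·55.15) = 0.00450024; SD = √0.00450024 = 0.0671.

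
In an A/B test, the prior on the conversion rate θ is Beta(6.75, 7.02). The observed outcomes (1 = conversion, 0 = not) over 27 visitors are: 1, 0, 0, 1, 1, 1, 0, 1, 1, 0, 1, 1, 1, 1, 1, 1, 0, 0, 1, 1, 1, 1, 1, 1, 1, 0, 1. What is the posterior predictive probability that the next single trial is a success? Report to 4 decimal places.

The Beta prior is conjugate to a Binomial/Bernoulli likelihood; the update adds successes to α and failures to β.
Posterior: Beta(α+k, β+n−k) = Beta(6.75+20, 7.02+7) = Beta(26.75, 14.02).
For a single future Bernoulli trial, P(success | data) = α/(α+β) = 0.6561.

0.6561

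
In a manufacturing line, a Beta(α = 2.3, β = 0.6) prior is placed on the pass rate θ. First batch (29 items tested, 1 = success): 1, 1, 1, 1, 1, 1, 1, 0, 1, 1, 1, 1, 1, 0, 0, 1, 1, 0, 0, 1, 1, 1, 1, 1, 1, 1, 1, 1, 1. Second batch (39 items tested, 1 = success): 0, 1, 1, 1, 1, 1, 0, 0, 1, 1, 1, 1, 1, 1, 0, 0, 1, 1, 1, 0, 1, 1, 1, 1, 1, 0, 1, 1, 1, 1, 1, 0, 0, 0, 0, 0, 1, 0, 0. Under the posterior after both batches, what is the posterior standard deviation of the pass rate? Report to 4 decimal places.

The Beta prior is conjugate to a Binomial/Bernoulli likelihood; the update adds successes to α and failures to β.
After batch 1: Beta(2.3+24, 0.6+5) = Beta(26.3, 5.6).
After batch 2: Beta(26.3+25, 5.6+14) = Beta(51.3, 19.6).
Var = αβ/((α+β)²(α+β+1)) = 51.3·19.6/(70.9²·71.9) = 0.00278197; SD = √0.00278197 = 0.0527.

0.0527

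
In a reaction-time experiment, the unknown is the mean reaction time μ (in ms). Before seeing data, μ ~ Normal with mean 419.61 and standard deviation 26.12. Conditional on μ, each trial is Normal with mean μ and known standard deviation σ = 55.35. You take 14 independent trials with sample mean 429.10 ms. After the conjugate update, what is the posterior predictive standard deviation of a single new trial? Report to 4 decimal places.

For Normal data with known variance σ², a Normal(μ₀, σ₀²) prior on μ is conjugate. Posterior precision = 1/σ₀² + n/σ²; posterior mean is the precision-weighted average of μ₀ and x̄.
σ₀² = 26.12² = 682.2544, σ² = 55.35² = 3063.6225; σ² + n·σ₀² = 3063.6225 + 14·682.2544 = 12615.1841.
Posterior precision = 1/σ₀² + n/σ² = 1/682.2544 + 14/3063.6225 = (σ² + n·σ₀²)/(σ₀²σ²) = 12615.1841/(682.2544·3063.6225); posterior variance σₙ² = σ₀²σ²/(σ² + n·σ₀²) = 682.2544·3063.6225/12615.1841 = 165.686835.
Predictive variance for one new observation = σₙ² + σ² = 682.2544·3063.6225/12615.1841 + 3063.6225 = σ²·(σ₀² + 12615.1841)/12615.1841 = 3063.6225·13297.4385/12615.1841 = 3229.309335; SD = √(3063.6225·13297.4385/12615.1841) = 56.8270.

56.8270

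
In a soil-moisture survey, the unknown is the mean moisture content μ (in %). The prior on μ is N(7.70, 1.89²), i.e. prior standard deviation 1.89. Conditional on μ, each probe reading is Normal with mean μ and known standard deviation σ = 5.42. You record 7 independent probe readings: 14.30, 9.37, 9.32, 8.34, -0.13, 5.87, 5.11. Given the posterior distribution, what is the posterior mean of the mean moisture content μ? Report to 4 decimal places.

For Normal data with known variance σ², a Normal(μ₀, σ₀²) prior on μ is conjugate. Posterior precision = 1/σ₀² + n/σ²; posterior mean is the precision-weighted average of μ₀ and x̄.
Σxᵢ = 14.30 + 9.37 + 9.32 + 8.34 + (-0.13) + 5.87 + 5.11 = 52.18, so n·x̄ = 52.18.
σ₀² = 1.89² = 3.5721, σ² = 5.42² = 29.3764; σ² + n·σ₀² = 29.3764 + 7·3.5721 = 54.3811.
Posterior mean = (μ₀/σ₀² + n·x̄/σ²)/(1/σ₀² + n/σ²) = (σ²·μ₀ + σ₀²·n·x̄)/(σ² + n·σ₀²) = (29.3764·7.70 + 3.5721·52.18)/54.3811 = 412.590458/54.3811 = 7.5870.

7.5870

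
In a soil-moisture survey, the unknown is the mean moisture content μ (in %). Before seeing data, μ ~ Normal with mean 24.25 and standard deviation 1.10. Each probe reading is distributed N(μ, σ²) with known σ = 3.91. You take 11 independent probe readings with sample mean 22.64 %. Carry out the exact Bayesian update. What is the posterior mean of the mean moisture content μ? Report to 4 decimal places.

For Normal data with known variance σ², a Normal(μ₀, σ₀²) prior on μ is conjugate. Posterior precision = 1/σ₀² + n/σ²; posterior mean is the precision-weighted average of μ₀ and x̄.
n·x̄ = 11·22.64 = 249.04.
σ₀² = 1.10² = 1.21, σ² = 3.91² = 15.2881; σ² + n·σ₀² = 15.2881 + 11·1.21 = 28.5981.
Posterior mean = (μ₀/σ₀² + n·x̄/σ²)/(1/σ₀² + n/σ²) = (σ²·μ₀ + σ₀²·n·x̄)/(σ² + n·σ₀²) = (15.2881·24.25 + 1.21·249.04)/28.5981 = 672.074825/28.5981 = 23.5007.

23.5007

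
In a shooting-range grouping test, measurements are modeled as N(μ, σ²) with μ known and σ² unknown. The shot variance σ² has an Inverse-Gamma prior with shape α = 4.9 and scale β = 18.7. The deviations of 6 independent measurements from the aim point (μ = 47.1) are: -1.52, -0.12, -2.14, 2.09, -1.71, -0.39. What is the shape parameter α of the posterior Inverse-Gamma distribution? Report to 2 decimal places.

With known mean μ and an Inverse-Gamma(α, β) prior on σ², the Normal likelihood is conjugate: posterior is Inv-Gamma(α + n/2, β + Σ(xᵢ−μ)²/2).
Σ(xᵢ−μ)² = (-1.52)² + (-0.12)² + (-2.14)² + (2.09)² + (-1.71)² + (-0.39)² = 14.3487.
Posterior: Inv-Gamma(4.9 + 6/2, 18.7 + 14.3487/2) = Inv-Gamma(7.90, 25.87435).
Posterior α = 7.90.

7.90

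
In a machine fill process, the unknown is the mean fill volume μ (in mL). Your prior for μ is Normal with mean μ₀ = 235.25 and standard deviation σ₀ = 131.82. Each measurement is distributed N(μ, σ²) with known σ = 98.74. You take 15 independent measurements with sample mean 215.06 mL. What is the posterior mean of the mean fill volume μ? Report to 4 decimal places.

For Normal data with known variance σ², a Normal(μ₀, σ₀²) prior on μ is conjugate. Posterior precision = 1/σ₀² + n/σ²; posterior mean is the precision-weighted average of μ₀ and x̄.
n·x̄ = 15·215.06 = 3225.9.
σ₀² = 131.82² = 17376.5124, σ² = 98.74² = 9749.5876; σ² + n·σ₀² = 9749.5876 + 15·17376.5124 = 270397.2736.
Posterior mean = (μ₀/σ₀² + n·x̄/σ²)/(1/σ₀² + n/σ²) = (σ²·μ₀ + σ₀²·n·x̄)/(σ² + n·σ₀²) = (9749.5876·235.25 + 17376.5124·3225.9)/270397.2736 = 58348481.83406/270397.2736 = 215.7880.

215.7880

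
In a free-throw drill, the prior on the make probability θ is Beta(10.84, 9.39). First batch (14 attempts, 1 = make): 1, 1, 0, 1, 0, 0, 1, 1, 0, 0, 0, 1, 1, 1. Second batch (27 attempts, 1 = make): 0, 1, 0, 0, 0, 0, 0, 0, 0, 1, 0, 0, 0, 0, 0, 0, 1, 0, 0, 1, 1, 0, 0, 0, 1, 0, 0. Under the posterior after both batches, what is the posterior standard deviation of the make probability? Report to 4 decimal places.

The Beta prior is conjugate to a Binomial/Bernoulli likelihood; the update adds successes to α and failures to β.
After batch 1: Beta(10.84+8, 9.39+6) = Beta(18.84, 15.39).
After batch 2: Beta(18.84+6, 15.39+21) = Beta(24.84, 36.39).
Var = αβ/((α+β)²(α+β+1)) = 24.84·36.39/(61.23²·62.23) = 0.00387441; SD = √0.00387441 = 0.0622.

0.0622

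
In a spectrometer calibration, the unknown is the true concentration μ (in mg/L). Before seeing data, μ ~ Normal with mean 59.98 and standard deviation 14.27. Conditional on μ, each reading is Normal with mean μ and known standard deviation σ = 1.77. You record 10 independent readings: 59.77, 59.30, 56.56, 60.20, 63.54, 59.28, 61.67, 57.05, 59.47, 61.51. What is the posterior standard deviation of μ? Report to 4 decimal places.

For Normal data with known variance σ², a Normal(μ₀, σ₀²) prior on μ is conjugate. Posterior precision = 1/σ₀² + n/σ²; posterior mean is the precision-weighted average of μ₀ and x̄.
σ₀² = 14.27² = 203.6329, σ² = 1.77² = 3.1329; σ² + n·σ₀² = 3.1329 + 10·203.6329 = 2039.4619.
Posterior precision = 1/σ₀² + n/σ² = 1/203.6329 + 10/3.1329 = (σ² + n·σ₀²)/(σ₀²σ²) = 2039.4619/(203.6329·3.1329); posterior variance σₙ² = σ₀²σ²/(σ² + n·σ₀²) = 203.6329·3.1329/2039.4619 = 0.312809.
Posterior SD = √σₙ² = √(203.6329·3.1329/2039.4619) = 0.5593.

0.5593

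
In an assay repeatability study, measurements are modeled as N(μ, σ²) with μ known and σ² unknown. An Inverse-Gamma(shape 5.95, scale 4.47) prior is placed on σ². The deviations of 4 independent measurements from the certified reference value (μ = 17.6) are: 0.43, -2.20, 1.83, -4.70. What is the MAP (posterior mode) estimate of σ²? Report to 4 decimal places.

With known mean μ and an Inverse-Gamma(α, β) prior on σ², the Normal likelihood is conjugate: posterior is Inv-Gamma(α + n/2, β + Σ(xᵢ−μ)²/2).
Σ(xᵢ−μ)² = (0.43)² + (-2.20)² + (1.83)² + (-4.70)² = 30.4638.
Posterior: Inv-Gamma(5.95 + 4/2, 4.47 + 30.4638/2) = Inv-Gamma(7.95, 19.70190).
Mode = β/(α+1) = 19.70190/8.95 = 2.2013.

2.2013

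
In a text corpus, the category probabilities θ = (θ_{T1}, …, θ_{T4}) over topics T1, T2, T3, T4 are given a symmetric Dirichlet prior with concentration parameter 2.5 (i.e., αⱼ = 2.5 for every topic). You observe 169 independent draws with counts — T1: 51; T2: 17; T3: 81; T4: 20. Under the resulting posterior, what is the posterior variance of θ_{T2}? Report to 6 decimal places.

The Dirichlet prior is conjugate to the Multinomial likelihood: each posterior αⱼ = prior αⱼ + observed count nⱼ.
Posterior concentration: (53.5, 19.5, 83.5, 22.5), total = 179.0.
Var[θ_j] = α_j(Σα−α_j)/((Σα)²(Σα+1)) = 19.5·159.5/(179.0²·180.0) = 0.000539.

0.000539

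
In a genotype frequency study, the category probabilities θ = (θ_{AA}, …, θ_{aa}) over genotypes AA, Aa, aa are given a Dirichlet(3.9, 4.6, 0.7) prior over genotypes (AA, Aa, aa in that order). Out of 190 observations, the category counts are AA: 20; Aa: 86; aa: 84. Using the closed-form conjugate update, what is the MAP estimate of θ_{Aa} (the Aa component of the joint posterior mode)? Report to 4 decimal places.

0.4567

The Dirichlet prior is conjugate to the Multinomial likelihood: each posterior αⱼ = prior αⱼ + observed count nⱼ.
Posterior concentration: (23.9, 90.6, 84.7), total = 199.2.
Joint mode component: (α_{Aa}−1)/(Σα−K) = 89.6/196.2 = 0.4567.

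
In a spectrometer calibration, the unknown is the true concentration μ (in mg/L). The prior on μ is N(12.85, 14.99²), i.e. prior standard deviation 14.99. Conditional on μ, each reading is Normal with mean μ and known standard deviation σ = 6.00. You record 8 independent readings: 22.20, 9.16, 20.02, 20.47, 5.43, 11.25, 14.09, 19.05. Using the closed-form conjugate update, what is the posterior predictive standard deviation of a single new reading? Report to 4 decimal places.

For Normal data with known variance σ², a Normal(μ₀, σ₀²) prior on μ is conjugate. Posterior precision = 1/σ₀² + n/σ²; posterior mean is the precision-weighted average of μ₀ and x̄.
σ₀² = 14.99² = 224.7001, σ² = 6.00² = 36; σ² + n·σ₀² = 36 + 8·224.7001 = 1833.6008.
Posterior precision = 1/σ₀² + n/σ² = 1/224.7001 + 8/36 = (σ² + n·σ₀²)/(σ₀²σ²) = 1833.6008/(224.7001·36); posterior variance σₙ² = σ₀²σ²/(σ² + n·σ₀²) = 224.7001·36/1833.6008 = 4.411649.
Predictive variance for one new observation = σₙ² + σ² = 224.7001·36/1833.6008 + 36 = σ²·(σ₀² + 1833.6008)/1833.6008 = 36·2058.3009/1833.6008 = 40.411649; SD = √(36·2058.3009/1833.6008) = 6.3570.

6.3570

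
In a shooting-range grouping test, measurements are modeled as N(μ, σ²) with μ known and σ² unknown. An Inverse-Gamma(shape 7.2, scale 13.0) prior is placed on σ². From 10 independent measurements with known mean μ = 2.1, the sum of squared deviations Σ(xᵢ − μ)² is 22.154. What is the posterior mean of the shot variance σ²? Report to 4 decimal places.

With known mean μ and an Inverse-Gamma(α, β) prior on σ², the Normal likelihood is conjugate: posterior is Inv-Gamma(α + n/2, β + Σ(xᵢ−μ)²/2).
Posterior: Inv-Gamma(7.2 + 10/2, 13.0 + 22.154/2) = Inv-Gamma(12.20, 24.0770).
E[σ²|data] = β/(α−1) = 24.0770/11.20 = 2.1497.

2.1497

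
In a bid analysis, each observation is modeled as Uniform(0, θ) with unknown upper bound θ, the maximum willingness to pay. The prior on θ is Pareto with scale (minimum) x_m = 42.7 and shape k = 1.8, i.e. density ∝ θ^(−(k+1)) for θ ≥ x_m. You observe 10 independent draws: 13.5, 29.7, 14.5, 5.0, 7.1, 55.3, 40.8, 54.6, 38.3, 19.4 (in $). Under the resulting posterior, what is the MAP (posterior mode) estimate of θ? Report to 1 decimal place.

55.3

A Pareto(scale x_m, shape k) prior on the upper bound θ of Uniform(0, θ) is conjugate: posterior is Pareto(max(x_m, max xᵢ), k + n).
Sample maximum = 55.3; prior scale x_m = 42.7 → posterior scale = max = 55.3.
Posterior shape = 1.8 + 10 = 11.8.
The Pareto density is decreasing on [x_m, ∞), so the mode is x_m = 55.3.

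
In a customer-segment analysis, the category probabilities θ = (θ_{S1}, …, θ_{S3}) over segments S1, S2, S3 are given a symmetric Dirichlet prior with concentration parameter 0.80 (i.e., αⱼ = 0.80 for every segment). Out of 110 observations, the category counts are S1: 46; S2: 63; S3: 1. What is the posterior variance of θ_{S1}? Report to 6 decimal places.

The Dirichlet prior is conjugate to the Multinomial likelihood: each posterior αⱼ = prior αⱼ + observed count nⱼ.
Posterior concentration: (46.80, 63.80, 1.80), total = 112.40.
Var[θ_j] = α_j(Σα−α_j)/((Σα)²(Σα+1)) = 46.80·65.60/(112.40²·113.40) = 0.002143.

0.002143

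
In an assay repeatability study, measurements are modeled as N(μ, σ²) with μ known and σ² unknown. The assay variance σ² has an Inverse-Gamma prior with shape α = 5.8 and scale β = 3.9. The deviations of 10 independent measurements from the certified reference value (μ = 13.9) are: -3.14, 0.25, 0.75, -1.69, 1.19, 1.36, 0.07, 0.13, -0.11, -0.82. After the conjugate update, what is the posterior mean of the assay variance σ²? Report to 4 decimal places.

With known mean μ and an Inverse-Gamma(α, β) prior on σ², the Normal likelihood is conjugate: posterior is Inv-Gamma(α + n/2, β + Σ(xᵢ−μ)²/2).
Σ(xᵢ−μ)² = (-3.14)² + (0.25)² + (0.75)² + (-1.69)² + (1.19)² + (1.36)² + (0.07)² + (0.13)² + (-0.11)² + (-0.82)² = 17.3127.
Posterior: Inv-Gamma(5.8 + 10/2, 3.9 + 17.3127/2) = Inv-Gamma(10.80, 12.55635).
E[σ²|data] = β/(α−1) = 12.55635/9.80 = 1.2813.

1.2813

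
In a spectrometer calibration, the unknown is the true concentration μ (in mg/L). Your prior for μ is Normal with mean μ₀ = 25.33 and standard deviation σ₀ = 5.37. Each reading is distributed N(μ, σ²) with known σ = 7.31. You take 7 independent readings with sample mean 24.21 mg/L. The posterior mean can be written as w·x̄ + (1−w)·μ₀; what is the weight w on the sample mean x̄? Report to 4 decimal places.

For Normal data with known variance σ², a Normal(μ₀, σ₀²) prior on μ is conjugate. Posterior precision = 1/σ₀² + n/σ²; posterior mean is the precision-weighted average of μ₀ and x̄.
σ₀² = 5.37² = 28.8369, σ² = 7.31² = 53.4361. Prior precision 1/σ₀² = 1/28.8369; data precision n/σ² = 7/53.4361.
w = (n/σ²)/(1/σ₀² + n/σ²) = n·σ₀²/(σ² + n·σ₀²) = 7·28.8369/(53.4361 + 7·28.8369) = 201.8583/255.2944 = 0.7907.

0.7907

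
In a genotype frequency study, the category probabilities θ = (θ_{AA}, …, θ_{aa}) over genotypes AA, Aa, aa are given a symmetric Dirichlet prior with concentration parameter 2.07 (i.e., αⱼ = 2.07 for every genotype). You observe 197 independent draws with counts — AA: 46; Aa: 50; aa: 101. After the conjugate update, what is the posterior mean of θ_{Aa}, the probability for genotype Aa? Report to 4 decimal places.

The Dirichlet prior is conjugate to the Multinomial likelihood: each posterior αⱼ = prior αⱼ + observed count nⱼ.
Posterior concentration: (48.07, 52.07, 103.07), total = 203.21.
E[θ_{Aa}|data] = α_{Aa}/Σα = 52.07/203.21 = 0.2562.

0.2562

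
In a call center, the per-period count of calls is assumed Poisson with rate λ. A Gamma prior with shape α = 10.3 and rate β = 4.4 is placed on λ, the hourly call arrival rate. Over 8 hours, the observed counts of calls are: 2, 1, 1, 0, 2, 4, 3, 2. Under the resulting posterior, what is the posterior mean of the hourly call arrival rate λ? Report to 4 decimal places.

With a Gamma(shape α, rate β) prior, the Poisson likelihood is conjugate: the posterior is Gamma(α + ΣXᵢ, β + n).
Sum of counts S = 15 over n = 8 hours.
Posterior: Gamma(α+S, β+n) = Gamma(10.3+15, 4.4+8) = Gamma(25.3, 12.4).
Posterior mean = α/β = 25.3/12.4 = 2.0403.

2.0403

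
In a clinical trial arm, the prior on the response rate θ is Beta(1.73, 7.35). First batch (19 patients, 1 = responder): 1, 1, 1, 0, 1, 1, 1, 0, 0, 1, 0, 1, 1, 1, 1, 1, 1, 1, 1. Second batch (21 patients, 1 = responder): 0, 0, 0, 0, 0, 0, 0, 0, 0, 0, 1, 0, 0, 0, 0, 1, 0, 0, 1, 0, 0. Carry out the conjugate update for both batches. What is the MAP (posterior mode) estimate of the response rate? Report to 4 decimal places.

0.3978

The Beta prior is conjugate to a Binomial/Bernoulli likelihood; the update adds successes to α and failures to β.
After batch 1: Beta(1.73+15, 7.35+4) = Beta(16.73, 11.35).
After batch 2: Beta(16.73+3, 11.35+18) = Beta(19.73, 29.35).
Mode of Beta(a,b) for a,b>1 is (a−1)/(a+b−2) = 18.73/47.08 = 0.3978.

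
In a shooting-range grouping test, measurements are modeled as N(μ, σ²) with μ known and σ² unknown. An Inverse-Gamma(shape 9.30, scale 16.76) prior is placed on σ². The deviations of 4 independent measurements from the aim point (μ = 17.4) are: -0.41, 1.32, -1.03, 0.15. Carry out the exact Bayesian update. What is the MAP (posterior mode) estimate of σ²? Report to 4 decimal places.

1.4843

With known mean μ and an Inverse-Gamma(α, β) prior on σ², the Normal likelihood is conjugate: posterior is Inv-Gamma(α + n/2, β + Σ(xᵢ−μ)²/2).
Σ(xᵢ−μ)² = (-0.41)² + (1.32)² + (-1.03)² + (0.15)² = 2.9939.
Posterior: Inv-Gamma(9.30 + 4/2, 16.76 + 2.9939/2) = Inv-Gamma(11.30, 18.25695).
Mode = β/(α+1) = 18.25695/12.30 = 1.4843.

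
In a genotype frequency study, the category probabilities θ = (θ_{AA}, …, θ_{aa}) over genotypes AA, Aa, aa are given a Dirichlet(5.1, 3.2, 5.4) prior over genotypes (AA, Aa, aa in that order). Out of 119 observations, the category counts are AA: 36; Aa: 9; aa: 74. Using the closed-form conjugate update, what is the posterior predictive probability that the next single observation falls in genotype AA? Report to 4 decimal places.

The Dirichlet prior is conjugate to the Multinomial likelihood: each posterior αⱼ = prior αⱼ + observed count nⱼ.
Posterior concentration: (41.1, 12.2, 79.4), total = 132.7.
P(next = AA | data) = α_{AA}/Σα = 0.3097.

0.3097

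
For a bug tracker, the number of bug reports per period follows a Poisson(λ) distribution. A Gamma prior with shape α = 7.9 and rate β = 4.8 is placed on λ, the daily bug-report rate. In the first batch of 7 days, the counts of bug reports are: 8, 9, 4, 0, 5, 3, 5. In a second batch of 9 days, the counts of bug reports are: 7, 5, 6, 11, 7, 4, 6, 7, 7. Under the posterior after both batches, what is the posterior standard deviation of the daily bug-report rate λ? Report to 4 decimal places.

With a Gamma(shape α, rate β) prior, the Poisson likelihood is conjugate: the posterior is Gamma(α + ΣXᵢ, β + n).
Batch 1: sum of counts S = 34 over n = 7 days.
After batch 1: Gamma(α+S, β+n) = Gamma(7.9+34, 4.8+7) = Gamma(41.9, 11.8).
Batch 2: sum of counts S = 60 over n = 9 days.
After batch 2: Gamma(α+S, β+n) = Gamma(41.9+60, 11.8+9) = Gamma(101.9, 20.8).
SD = √α/β = √101.9/20.8 = 0.4853.

0.4853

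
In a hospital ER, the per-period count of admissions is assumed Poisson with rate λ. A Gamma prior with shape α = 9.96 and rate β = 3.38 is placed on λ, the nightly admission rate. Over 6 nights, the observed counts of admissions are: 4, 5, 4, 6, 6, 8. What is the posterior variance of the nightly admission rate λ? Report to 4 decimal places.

With a Gamma(shape α, rate β) prior, the Poisson likelihood is conjugate: the posterior is Gamma(α + ΣXᵢ, β + n).
Sum of counts S = 33 over n = 6 nights.
Posterior: Gamma(α+S, β+n) = Gamma(9.96+33, 3.38+6) = Gamma(42.96, 9.38).
Var = α/β² = 42.96/9.38² = 0.4883.

0.4883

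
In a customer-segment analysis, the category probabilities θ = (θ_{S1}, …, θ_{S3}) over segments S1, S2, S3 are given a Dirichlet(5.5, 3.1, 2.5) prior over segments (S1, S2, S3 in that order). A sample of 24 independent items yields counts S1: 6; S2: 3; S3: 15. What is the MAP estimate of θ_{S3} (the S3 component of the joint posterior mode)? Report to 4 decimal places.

The Dirichlet prior is conjugate to the Multinomial likelihood: each posterior αⱼ = prior αⱼ + observed count nⱼ.
Posterior concentration: (11.5, 6.1, 17.5), total = 35.1.
Joint mode component: (α_{S3}−1)/(Σα−K) = 16.5/32.1 = 0.5140.

0.5140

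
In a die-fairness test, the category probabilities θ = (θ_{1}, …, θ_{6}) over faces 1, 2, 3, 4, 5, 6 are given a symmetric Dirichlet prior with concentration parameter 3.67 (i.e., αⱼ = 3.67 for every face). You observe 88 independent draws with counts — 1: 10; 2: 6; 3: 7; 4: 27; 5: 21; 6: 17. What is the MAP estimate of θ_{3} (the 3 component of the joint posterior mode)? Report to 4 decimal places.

The Dirichlet prior is conjugate to the Multinomial likelihood: each posterior αⱼ = prior αⱼ + observed count nⱼ.
Posterior concentration: (13.67, 9.67, 10.67, 30.67, 24.67, 20.67), total = 110.02.
Joint mode component: (α_{3}−1)/(Σα−K) = 9.67/104.02 = 0.0930.

0.0930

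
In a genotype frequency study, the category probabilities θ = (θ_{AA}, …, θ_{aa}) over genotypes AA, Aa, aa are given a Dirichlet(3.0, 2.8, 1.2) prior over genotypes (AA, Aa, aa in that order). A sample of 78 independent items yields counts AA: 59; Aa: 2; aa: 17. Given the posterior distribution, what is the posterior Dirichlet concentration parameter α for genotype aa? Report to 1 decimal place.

The Dirichlet prior is conjugate to the Multinomial likelihood: each posterior αⱼ = prior αⱼ + observed count nⱼ.
Posterior concentration: (62.0, 4.8, 18.2), total = 85.0.
α_{aa} = 1.2 + 17 = 18.2.

18.2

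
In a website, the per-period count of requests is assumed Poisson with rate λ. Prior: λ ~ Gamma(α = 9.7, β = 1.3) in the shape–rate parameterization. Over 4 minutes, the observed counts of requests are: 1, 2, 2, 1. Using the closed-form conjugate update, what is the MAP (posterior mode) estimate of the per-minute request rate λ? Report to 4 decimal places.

With a Gamma(shape α, rate β) prior, the Poisson likelihood is conjugate: the posterior is Gamma(α + ΣXᵢ, β + n).
Sum of counts S = 6 over n = 4 minutes.
Posterior: Gamma(α+S, β+n) = Gamma(9.7+6, 1.3+4) = Gamma(15.7, 5.3).
Mode of Gamma(α,β) for α≥1 is (α−1)/β = 14.7/5.3 = 2.7736.

2.7736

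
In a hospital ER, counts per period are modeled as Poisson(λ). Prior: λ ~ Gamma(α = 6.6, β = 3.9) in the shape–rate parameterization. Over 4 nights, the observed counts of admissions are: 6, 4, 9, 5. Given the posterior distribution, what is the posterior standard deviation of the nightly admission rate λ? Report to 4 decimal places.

With a Gamma(shape α, rate β) prior, the Poisson likelihood is conjugate: the posterior is Gamma(α + ΣXᵢ, β + n).
Sum of counts S = 24 over n = 4 nights.
Posterior: Gamma(α+S, β+n) = Gamma(6.6+24, 3.9+4) = Gamma(30.6, 7.9).
SD = √α/β = √30.6/7.9 = 0.7002.

0.7002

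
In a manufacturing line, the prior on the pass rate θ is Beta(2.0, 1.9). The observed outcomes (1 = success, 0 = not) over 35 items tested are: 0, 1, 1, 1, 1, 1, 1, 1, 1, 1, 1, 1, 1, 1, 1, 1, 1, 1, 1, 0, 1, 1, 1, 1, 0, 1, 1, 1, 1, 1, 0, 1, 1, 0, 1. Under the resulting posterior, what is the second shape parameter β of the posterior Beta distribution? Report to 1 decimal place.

6.9

The Beta prior is conjugate to a Binomial/Bernoulli likelihood; the update adds successes to α and failures to β.
Posterior: Beta(α+k, β+n−k) = Beta(2.0+30, 1.9+5) = Beta(32.0, 6.9).
Posterior β = 6.9.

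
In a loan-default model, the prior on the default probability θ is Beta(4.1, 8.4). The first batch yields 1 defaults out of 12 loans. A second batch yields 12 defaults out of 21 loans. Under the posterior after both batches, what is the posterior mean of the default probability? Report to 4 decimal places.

0.3758

The Beta prior is conjugate to a Binomial/Bernoulli likelihood; the update adds successes to α and failures to β.
After batch 1: Beta(4.1+1, 8.4+11) = Beta(5.1, 19.4).
After batch 2: Beta(5.1+12, 19.4+9) = Beta(17.1, 28.4).
Posterior mean = α/(α+β) = 17.1/45.5 = 0.3758.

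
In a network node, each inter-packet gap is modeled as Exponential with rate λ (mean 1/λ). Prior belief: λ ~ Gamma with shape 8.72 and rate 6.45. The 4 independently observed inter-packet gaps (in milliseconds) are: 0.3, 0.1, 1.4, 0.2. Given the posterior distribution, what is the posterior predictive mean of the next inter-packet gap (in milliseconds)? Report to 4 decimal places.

0.7210

With a Gamma(shape α, rate β) prior on the exponential rate λ, the posterior after n observations with total T = Σxᵢ is Gamma(α+n, β+T).
Sum of observations T = 2.0 milliseconds; n = 4.
Posterior: Gamma(8.72+4, 6.45+2.0) = Gamma(12.72, 8.45).
The predictive distribution for the next observation is Lomax; its mean is β/(α−1) = 8.45/11.72 = 0.7210.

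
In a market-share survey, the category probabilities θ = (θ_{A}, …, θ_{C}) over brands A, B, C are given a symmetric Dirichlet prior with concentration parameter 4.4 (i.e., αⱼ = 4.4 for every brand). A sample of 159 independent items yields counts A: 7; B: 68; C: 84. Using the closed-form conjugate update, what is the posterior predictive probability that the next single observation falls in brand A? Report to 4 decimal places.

0.0662

The Dirichlet prior is conjugate to the Multinomial likelihood: each posterior αⱼ = prior αⱼ + observed count nⱼ.
Posterior concentration: (11.4, 72.4, 88.4), total = 172.2.
P(next = A | data) = α_{A}/Σα = 0.0662.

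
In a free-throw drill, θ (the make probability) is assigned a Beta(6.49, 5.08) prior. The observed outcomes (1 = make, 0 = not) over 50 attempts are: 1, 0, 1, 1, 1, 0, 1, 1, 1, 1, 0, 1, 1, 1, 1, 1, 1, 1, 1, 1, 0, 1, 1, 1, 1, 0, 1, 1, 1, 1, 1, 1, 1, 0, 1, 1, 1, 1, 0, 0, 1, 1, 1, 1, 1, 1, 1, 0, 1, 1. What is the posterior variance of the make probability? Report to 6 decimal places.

The Beta prior is conjugate to a Binomial/Bernoulli likelihood; the update adds successes to α and failures to β.
Posterior: Beta(α+k, β+n−k) = Beta(6.49+41, 5.08+9) = Beta(47.49, 14.08).
Var = αβ/((α+β)²(α+β+1)) = 47.49·14.08/(61.57²·62.57) = 0.002819.

0.002819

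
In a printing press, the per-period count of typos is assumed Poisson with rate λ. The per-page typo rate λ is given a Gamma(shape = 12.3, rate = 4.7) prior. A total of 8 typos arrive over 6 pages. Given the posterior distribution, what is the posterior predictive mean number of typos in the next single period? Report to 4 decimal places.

With a Gamma(shape α, rate β) prior, the Poisson likelihood is conjugate: the posterior is Gamma(α + ΣXᵢ, β + n).
Posterior: Gamma(α+S, β+n) = Gamma(12.3+8, 4.7+6) = Gamma(20.3, 10.7).
The predictive distribution for one future period is NegBinom with mean α/β = 1.8972.

1.8972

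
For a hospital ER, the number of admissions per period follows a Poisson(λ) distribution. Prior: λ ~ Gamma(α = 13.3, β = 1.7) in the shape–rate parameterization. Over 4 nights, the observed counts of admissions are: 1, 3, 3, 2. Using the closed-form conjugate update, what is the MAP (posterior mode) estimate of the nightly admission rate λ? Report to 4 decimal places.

With a Gamma(shape α, rate β) prior, the Poisson likelihood is conjugate: the posterior is Gamma(α + ΣXᵢ, β + n).
Sum of counts S = 9 over n = 4 nights.
Posterior: Gamma(α+S, β+n) = Gamma(13.3+9, 1.7+4) = Gamma(22.3, 5.7).
Mode of Gamma(α,β) for α≥1 is (α−1)/β = 21.3/5.7 = 3.7368.

3.7368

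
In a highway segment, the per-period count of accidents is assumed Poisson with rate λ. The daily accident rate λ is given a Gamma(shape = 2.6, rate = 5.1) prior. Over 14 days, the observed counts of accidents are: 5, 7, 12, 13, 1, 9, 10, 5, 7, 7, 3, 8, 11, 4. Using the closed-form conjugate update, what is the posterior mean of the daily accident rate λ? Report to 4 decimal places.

With a Gamma(shape α, rate β) prior, the Poisson likelihood is conjugate: the posterior is Gamma(α + ΣXᵢ, β + n).
Sum of counts S = 102 over n = 14 days.
Posterior: Gamma(α+S, β+n) = Gamma(2.6+102, 5.1+14) = Gamma(104.6, 19.1).
Posterior mean = α/β = 104.6/19.1 = 5.4764.

5.4764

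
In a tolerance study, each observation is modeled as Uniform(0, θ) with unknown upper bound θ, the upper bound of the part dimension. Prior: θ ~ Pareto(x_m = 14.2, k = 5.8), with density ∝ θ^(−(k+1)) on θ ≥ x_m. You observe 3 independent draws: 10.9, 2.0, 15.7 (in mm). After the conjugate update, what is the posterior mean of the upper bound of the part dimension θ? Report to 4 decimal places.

A Pareto(scale x_m, shape k) prior on the upper bound θ of Uniform(0, θ) is conjugate: posterior is Pareto(max(x_m, max xᵢ), k + n).
Sample maximum = 15.7; prior scale x_m = 14.2 → posterior scale = max = 15.7.
Posterior shape = 5.8 + 3 = 8.8.
E[θ|data] = k·x_m/(k−1) = 8.8·15.7/7.8 = 17.7128.

17.7128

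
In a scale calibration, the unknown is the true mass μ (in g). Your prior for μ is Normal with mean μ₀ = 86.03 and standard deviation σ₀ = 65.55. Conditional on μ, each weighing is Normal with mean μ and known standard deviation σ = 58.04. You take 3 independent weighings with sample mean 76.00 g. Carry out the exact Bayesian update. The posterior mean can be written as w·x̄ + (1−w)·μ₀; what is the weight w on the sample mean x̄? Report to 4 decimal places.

For Normal data with known variance σ², a Normal(μ₀, σ₀²) prior on μ is conjugate. Posterior precision = 1/σ₀² + n/σ²; posterior mean is the precision-weighted average of μ₀ and x̄.
σ₀² = 65.55² = 4296.8025, σ² = 58.04² = 3368.6416. Prior precision 1/σ₀² = 1/4296.8025; data precision n/σ² = 3/3368.6416.
w = (n/σ²)/(1/σ₀² + n/σ²) = n·σ₀²/(σ² + n·σ₀²) = 3·4296.8025/(3368.6416 + 3·4296.8025) = 12890.4075/16259.0491 = 0.7928.

0.7928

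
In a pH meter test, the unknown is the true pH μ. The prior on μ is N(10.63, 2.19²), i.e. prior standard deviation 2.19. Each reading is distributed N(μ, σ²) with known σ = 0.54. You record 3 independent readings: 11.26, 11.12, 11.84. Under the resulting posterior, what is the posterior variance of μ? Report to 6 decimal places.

For Normal data with known variance σ², a Normal(μ₀, σ₀²) prior on μ is conjugate. Posterior precision = 1/σ₀² + n/σ²; posterior mean is the precision-weighted average of μ₀ and x̄.
σ₀² = 2.19² = 4.7961, σ² = 0.54² = 0.2916; σ² + n·σ₀² = 0.2916 + 3·4.7961 = 14.6799.
Posterior precision = 1/σ₀² + n/σ² = 1/4.7961 + 3/0.2916 = (σ² + n·σ₀²)/(σ₀²σ²) = 14.6799/(4.7961·0.2916); posterior variance σₙ² = σ₀²σ²/(σ² + n·σ₀²) = 4.7961·0.2916/14.6799 = 0.095269.

0.095269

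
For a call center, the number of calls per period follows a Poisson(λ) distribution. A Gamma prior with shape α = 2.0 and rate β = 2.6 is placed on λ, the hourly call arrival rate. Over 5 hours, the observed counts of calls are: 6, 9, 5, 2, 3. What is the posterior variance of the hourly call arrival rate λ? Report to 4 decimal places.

0.4675

With a Gamma(shape α, rate β) prior, the Poisson likelihood is conjugate: the posterior is Gamma(α + ΣXᵢ, β + n).
Sum of counts S = 25 over n = 5 hours.
Posterior: Gamma(α+S, β+n) = Gamma(2.0+25, 2.6+5) = Gamma(27.0, 7.6).
Var = α/β² = 27.0/7.6² = 0.4675.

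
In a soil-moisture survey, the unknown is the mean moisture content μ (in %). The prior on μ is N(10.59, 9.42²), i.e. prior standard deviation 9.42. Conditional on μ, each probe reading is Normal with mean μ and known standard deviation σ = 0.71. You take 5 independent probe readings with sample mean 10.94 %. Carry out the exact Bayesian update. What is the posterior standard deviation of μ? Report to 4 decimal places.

For Normal data with known variance σ², a Normal(μ₀, σ₀²) prior on μ is conjugate. Posterior precision = 1/σ₀² + n/σ²; posterior mean is the precision-weighted average of μ₀ and x̄.
σ₀² = 9.42² = 88.7364, σ² = 0.71² = 0.5041; σ² + n·σ₀² = 0.5041 + 5·88.7364 = 444.1861.
Posterior precision = 1/σ₀² + n/σ² = 1/88.7364 + 5/0.5041 = (σ² + n·σ₀²)/(σ₀²σ²) = 444.1861/(88.7364·0.5041); posterior variance σₙ² = σ₀²σ²/(σ² + n·σ₀²) = 88.7364·0.5041/444.1861 = 0.100706.
Posterior SD = √σₙ² = √(88.7364·0.5041/444.1861) = 0.3173.

0.3173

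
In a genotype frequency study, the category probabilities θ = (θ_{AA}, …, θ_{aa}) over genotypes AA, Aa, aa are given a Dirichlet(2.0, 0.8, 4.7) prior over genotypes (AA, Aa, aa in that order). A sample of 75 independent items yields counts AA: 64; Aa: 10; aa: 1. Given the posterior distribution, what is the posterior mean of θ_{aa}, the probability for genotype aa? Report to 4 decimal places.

0.0691

The Dirichlet prior is conjugate to the Multinomial likelihood: each posterior αⱼ = prior αⱼ + observed count nⱼ.
Posterior concentration: (66.0, 10.8, 5.7), total = 82.5.
E[θ_{aa}|data] = α_{aa}/Σα = 5.7/82.5 = 0.0691.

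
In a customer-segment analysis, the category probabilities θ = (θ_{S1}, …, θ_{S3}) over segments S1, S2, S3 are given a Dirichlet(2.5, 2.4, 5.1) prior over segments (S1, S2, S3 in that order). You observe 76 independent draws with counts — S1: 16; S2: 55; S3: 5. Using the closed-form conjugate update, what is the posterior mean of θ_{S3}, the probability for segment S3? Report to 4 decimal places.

0.1174

The Dirichlet prior is conjugate to the Multinomial likelihood: each posterior αⱼ = prior αⱼ + observed count nⱼ.
Posterior concentration: (18.5, 57.4, 10.1), total = 86.0.
E[θ_{S3}|data] = α_{S3}/Σα = 10.1/86.0 = 0.1174.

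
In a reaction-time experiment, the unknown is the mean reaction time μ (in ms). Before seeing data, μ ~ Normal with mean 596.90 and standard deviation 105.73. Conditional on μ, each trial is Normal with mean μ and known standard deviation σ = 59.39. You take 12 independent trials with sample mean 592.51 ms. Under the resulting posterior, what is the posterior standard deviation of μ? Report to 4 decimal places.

16.9234

For Normal data with known variance σ², a Normal(μ₀, σ₀²) prior on μ is conjugate. Posterior precision = 1/σ₀² + n/σ²; posterior mean is the precision-weighted average of μ₀ and x̄.
σ₀² = 105.73² = 11178.8329, σ² = 59.39² = 3527.1721; σ² + n·σ₀² = 3527.1721 + 12·11178.8329 = 137673.1669.
Posterior precision = 1/σ₀² + n/σ² = 1/11178.8329 + 12/3527.1721 = (σ² + n·σ₀²)/(σ₀²σ²) = 137673.1669/(11178.8329·3527.1721); posterior variance σₙ² = σ₀²σ²/(σ² + n·σ₀²) = 11178.8329·3527.1721/137673.1669 = 286.400527.
Posterior SD = √σₙ² = √(11178.8329·3527.1721/137673.1669) = 16.9234.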